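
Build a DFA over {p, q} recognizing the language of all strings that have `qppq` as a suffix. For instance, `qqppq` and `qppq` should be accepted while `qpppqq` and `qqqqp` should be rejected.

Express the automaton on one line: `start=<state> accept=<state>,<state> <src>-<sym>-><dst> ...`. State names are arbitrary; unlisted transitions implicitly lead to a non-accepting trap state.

start=A accept=E A-p->A A-q->B B-p->C B-q->B C-p->D C-q->B D-p->A D-q->E E-p->C E-q->B

Remember how much of `qppq` the current input suffix matches. State A means no match yet; B means the last symbol is `q`; C means the last 2 symbols are `qp`; D means the last 3 symbols are `qpp`; E means the last 4 symbols are `qppq`. Only E accepts. On a mismatch, fall back to the longest proper suffix that is still a prefix of `qppq`.
A 5-state machine:
       p  q 
>  A   A  B 
   B   C  B 
   C   D  B 
   D   A  E 
 * E   C  B 
(> = start, * = accepting)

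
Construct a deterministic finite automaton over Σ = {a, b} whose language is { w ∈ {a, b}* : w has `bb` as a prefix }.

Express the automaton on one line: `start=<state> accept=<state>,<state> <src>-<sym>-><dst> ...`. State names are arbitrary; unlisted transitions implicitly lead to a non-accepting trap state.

start=s0 accept=s2 s0-a->s3 s0-b->s1 s1-a->s3 s1-b->s2 s2-a->s2 s2-b->s2 s3-a->s3 s3-b->s3

Check the first 2 symbols one by one: s0 through s1 record how many have matched `bb` so far; any wrong symbol goes to the dead state s3. After all 2 match we enter the accepting sink s2.
With 4 states:
        a   b  
>  s0   s3  s1 
   s1   s3  s2 
 * s2   s2  s2 
   s3   s3  s3 
(> = start, * = accepting)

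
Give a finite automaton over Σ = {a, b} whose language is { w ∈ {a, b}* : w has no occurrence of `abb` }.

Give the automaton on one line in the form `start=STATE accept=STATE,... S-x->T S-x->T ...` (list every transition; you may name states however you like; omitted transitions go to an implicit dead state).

start=s0 accept=s0,s1,s2 s0-a->s1 s0-b->s0 s1-a->s1 s1-b->s2 s2-a->s1 s2-b->s3 s3-a->s3 s3-b->s3

This is the complement of 'contains `abb`'. Use the same substring-matching states — s0 through s3 holding how much of `abb` has just been matched — but flip the accepting set: everything except the trap s3 accepts.
A 4-state machine:
        a   b  
>* s0   s1  s0 
 * s1   s1  s2 
 * s2   s1  s3 
   s3   s3  s3 
(> = start, * = accepting)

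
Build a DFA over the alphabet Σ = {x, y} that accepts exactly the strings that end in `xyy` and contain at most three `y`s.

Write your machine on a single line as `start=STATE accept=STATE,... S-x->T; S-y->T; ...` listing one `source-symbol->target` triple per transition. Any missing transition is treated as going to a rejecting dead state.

start=q0; accept=q6; q0-x->q1; q0-y->q2; q1-x->q1; q1-y->q3; q2-x->q4; q2-y->q5; q3-x->q4; q3-y->q6; q4-x->q4; q4-y->q7; q5-x->q5; q5-y->q5; q6-x->q5; q6-y->q5; q7-x->q5; q7-y->q6

Run two small machines in parallel and take their product. One (4 states) tracks how much of the suffix `xyy` has currently been matched; the other (5 states) tracks the count of `y`s, saturating at 4. Each combined state is a pair, one component from each; accept when both components accept. Minimizing collapses redundant product states.
With 8 states:
        x   y  
>  q0   q1  q2 
   q1   q1  q3 
   q2   q4  q5 
   q3   q4  q6 
   q4   q4  q7 
   q5   q5  q5 
 * q6   q5  q5 
   q7   q5  q6 
(> = start, * = accepting)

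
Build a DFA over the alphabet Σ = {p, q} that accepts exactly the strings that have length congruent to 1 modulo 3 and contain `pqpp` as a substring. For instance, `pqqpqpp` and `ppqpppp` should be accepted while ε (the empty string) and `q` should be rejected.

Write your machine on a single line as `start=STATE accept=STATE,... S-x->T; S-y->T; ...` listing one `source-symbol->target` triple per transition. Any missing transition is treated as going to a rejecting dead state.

Handle the two conditions separately and then intersect. One (3 states) tracks the input length modulo 3; the other (5 states) tracks whether and how much of `pqpp` has been seen. Each combined state is a pair, one component from each; accept when both components accept.
15 states suffice.
          p    q  
>  s0     s1   s2 
   s1     s3   s4 
   s2     s3   s5 
   s3     s6   s7 
   s4     s8   s0 
   s5     s6   s0 
   s6     s1   s9 
   s7    s10   s2 
   s8    s11   s9 
   s9    s12   s5 
   s10   s13   s4 
 * s11   s13  s13 
   s12   s14   s7 
   s13   s14  s14 
   s14   s11  s11 
(> = start, * = accepting)

start=s0; accept=s11; s0-p->s1; s0-q->s2; s1-p->s3; s1-q->s4; s2-p->s3; s2-q->s5; s3-p->s6; s3-q->s7; s4-p->s8; s4-q->s0; s5-p->s6; s5-q->s0; s6-p->s1; s6-q->s9; s7-p->s10; s7-q->s2; s8-p->s11; s8-q->s9; s9-p->s12; s9-q->s5; s10-p->s13; s10-q->s4; s11-p->s13; s11-q->s13; s12-p->s14; s12-q->s7; s13-p->s14; s13-q->s14; s14-p->s11; s14-q->s11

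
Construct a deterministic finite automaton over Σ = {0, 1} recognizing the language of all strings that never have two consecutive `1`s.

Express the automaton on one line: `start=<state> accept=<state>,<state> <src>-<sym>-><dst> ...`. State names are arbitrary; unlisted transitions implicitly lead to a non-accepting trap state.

start=A accept=A,B A-0->A A-1->B B-0->A B-1->C C-0->C C-1->C

This is the complement of 'contains `11`'. Use the same substring-matching states — A through C holding how much of `11` has just been matched — but flip the accepting set: everything except the trap C accepts.
A 3-state machine:
       0  1 
>* A   A  B 
 * B   A  C 
   C   C  C 
(> = start, * = accepting)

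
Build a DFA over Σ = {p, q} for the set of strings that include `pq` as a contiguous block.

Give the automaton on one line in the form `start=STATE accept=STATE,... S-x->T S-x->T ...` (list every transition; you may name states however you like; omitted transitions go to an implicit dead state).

start=S0 accept=S2 S0-p->S1 S0-q->S0 S1-p->S1 S1-q->S2 S2-p->S2 S2-q->S2

Track how much of `pq` has been matched so far: state S0 is no progress, S2 is the absorbing accept state reached once `pq` has occurred. Intermediate states record partial matches; on a mismatch, fall back to the longest reusable overlap.
        p   q  
>  S0   S1  S0 
   S1   S1  S2 
 * S2   S2  S2 
(> = start, * = accepting)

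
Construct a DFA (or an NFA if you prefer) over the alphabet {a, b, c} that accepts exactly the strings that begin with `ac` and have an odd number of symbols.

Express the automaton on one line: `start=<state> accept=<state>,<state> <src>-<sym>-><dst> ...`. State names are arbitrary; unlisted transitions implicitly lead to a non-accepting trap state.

start=q0 accept=q4 q0-a->q1 q0-b->q2 q0-c->q2 q1-a->q2 q1-b->q2 q1-c->q3 q2-a->q2 q2-b->q2 q2-c->q2 q3-a->q4 q3-b->q4 q3-c->q4 q4-a->q3 q4-b->q3 q4-c->q3

Build one automaton per condition and run them in lockstep. One (4 states) tracks whether the input so far still matches the prefix `ac`; the other (2 states) tracks the input length modulo 2. Each combined state is a pair, one component from each; accept when both components accept. Minimizing collapses redundant product states.
5 states suffice.
        a   b   c  
>  q0   q1  q2  q2 
   q1   q2  q2  q3 
   q2   q2  q2  q2 
   q3   q4  q4  q4 
 * q4   q3  q3  q3 
(> = start, * = accepting)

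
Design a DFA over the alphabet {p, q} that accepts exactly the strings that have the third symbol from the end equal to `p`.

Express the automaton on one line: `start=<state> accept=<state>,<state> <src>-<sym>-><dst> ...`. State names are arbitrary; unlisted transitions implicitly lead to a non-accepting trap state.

Because acceptance depends on a position counted from the end, the machine has to buffer the most recent 3 symbols. Make each state the string of the last up-to-3 symbols read; on input `x` shift the window left and append `x`. Accept when the buffered window has length 3 and begins with `p`.
A 15-state machine:
          p    q  
>  s0     s1   s2 
   s1     s3   s4 
   s2     s5   s6 
   s3     s7   s8 
   s4     s9  s10 
   s5    s11  s12 
   s6    s13  s14 
 * s7     s7   s8 
 * s8     s9  s10 
 * s9    s11  s12 
 * s10   s13  s14 
   s11    s7   s8 
   s12    s9  s10 
   s13   s11  s12 
   s14   s13  s14 
(> = start, * = accepting)

start=s0 accept=s7,s8,s9,s10 s0-p->s1 s0-q->s2 s1-p->s3 s1-q->s4 s2-p->s5 s2-q->s6 s3-p->s7 s3-q->s8 s4-p->s9 s4-q->s10 s5-p->s11 s5-q->s12 s6-p->s13 s6-q->s14 s7-p->s7 s7-q->s8 s8-p->s9 s8-q->s10 s9-p->s11 s9-q->s12 s10-p->s13 s10-q->s14 s11-p->s7 s11-q->s8 s12-p->s9 s12-q->s10 s13-p->s11 s13-q->s12 s14-p->s13 s14-q->s14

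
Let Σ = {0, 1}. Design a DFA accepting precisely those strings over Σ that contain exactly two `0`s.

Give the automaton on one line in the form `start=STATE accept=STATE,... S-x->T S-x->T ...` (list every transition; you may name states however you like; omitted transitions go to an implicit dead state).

start=s0 accept=s2 s0-0->s1 s0-1->s0 s1-0->s2 s1-1->s1 s2-0->s3 s2-1->s2 s3-0->s3 s3-1->s3

Count `0`s, saturating at 3: states s0 through s2 mean 0 through 2 `0`s seen; s3 means more than 2. Each `0` increments (capped at s3); other symbols loop. Accept from {s2}.
4 states suffice.
        0   1  
>  s0   s1  s0 
   s1   s2  s1 
 * s2   s3  s2 
   s3   s3  s3 
(> = start, * = accepting)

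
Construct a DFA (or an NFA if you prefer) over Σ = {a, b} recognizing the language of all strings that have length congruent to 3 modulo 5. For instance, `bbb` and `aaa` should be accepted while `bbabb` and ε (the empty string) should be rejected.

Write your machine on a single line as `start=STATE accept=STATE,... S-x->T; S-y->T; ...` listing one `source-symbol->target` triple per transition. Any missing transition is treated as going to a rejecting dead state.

start=q0; accept=q3; q0-a->q1; q0-b->q1; q1-a->q2; q1-b->q2; q2-a->q3; q2-b->q3; q3-a->q4; q3-b->q4; q4-a->q0; q4-b->q0

Only the length mod 5 matters, so use a 5-cycle: from any state, every input symbol moves to the next state, wrapping q4 back to q0. Mark q3 accepting.
A 5-state machine:
        a   b  
>  q0   q1  q1 
   q1   q2  q2 
   q2   q3  q3 
 * q3   q4  q4 
   q4   q0  q0 
(> = start, * = accepting)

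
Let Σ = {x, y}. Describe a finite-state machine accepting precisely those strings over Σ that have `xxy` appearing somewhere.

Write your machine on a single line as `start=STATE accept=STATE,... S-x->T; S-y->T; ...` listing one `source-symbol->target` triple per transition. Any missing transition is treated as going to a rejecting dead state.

Track how much of `xxy` has been matched so far: state A is no progress, D is the absorbing accept state reached once `xxy` has occurred. Intermediate states record partial matches; on a mismatch, fall back to the longest reusable overlap.
       x  y 
>  A   B  A 
   B   C  A 
   C   C  D 
 * D   D  D 
(> = start, * = accepting)

start=A; accept=D; A-x->B; A-y->A; B-x->C; B-y->A; C-x->C; C-y->D; D-x->D; D-y->D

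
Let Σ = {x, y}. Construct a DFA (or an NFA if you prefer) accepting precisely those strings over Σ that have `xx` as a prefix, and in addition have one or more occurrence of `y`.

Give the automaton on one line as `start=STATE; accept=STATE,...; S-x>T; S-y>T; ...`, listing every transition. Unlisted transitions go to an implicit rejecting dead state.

Build one automaton per condition and run them in lockstep. The first has 4 states tracking whether the input so far still matches the prefix `xx`; the second has 3 states tracking the count of `y`s, saturating at 2. A product state is a pair (one from each), accepting exactly when both do. Minimizing collapses redundant product states.
        x   y  
>  q0   q1  q2 
   q1   q3  q2 
   q2   q2  q2 
   q3   q3  q4 
 * q4   q4  q4 
(> = start, * = accepting)

start=q0; accept=q4; q0-x>q1; q0-y>q2; q1-x>q3; q1-y>q2; q2-x>q2; q2-y>q2; q3-x>q3; q3-y>q4; q4-x>q4; q4-y>q4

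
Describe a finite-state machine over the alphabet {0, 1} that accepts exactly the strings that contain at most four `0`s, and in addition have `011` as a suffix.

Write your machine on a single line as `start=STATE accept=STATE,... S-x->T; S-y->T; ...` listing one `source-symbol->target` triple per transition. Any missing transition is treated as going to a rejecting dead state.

Build one automaton per condition and run them in lockstep. The first has 6 states tracking the count of `0`s, saturating at 5; the second has 4 states tracking how much of the suffix `011` has currently been matched. A product state is a pair (one from each), accepting exactly when both do. After merging equivalent states the machine shrinks.
17 states suffice.
          0    1  
>  q0     q1   q0 
   q1     q2   q3 
   q2     q4   q5 
   q3     q2   q6 
   q4     q7   q8 
   q5     q4   q9 
 * q6     q2  q10 
   q7    q11  q12 
   q8     q7  q13 
 * q9     q4  q14 
   q10    q2  q10 
   q11   q11  q11 
   q12   q11  q15 
 * q13    q7  q16 
   q14    q4  q14 
 * q15   q11  q11 
   q16    q7  q16 
(> = start, * = accepting)

start=q0; accept=q6,q9,q13,q15; q0-0->q1; q0-1->q0; q1-0->q2; q1-1->q3; q2-0->q4; q2-1->q5; q3-0->q2; q3-1->q6; q4-0->q7; q4-1->q8; q5-0->q4; q5-1->q9; q6-0->q2; q6-1->q10; q7-0->q11; q7-1->q12; q8-0->q7; q8-1->q13; q9-0->q4; q9-1->q14; q10-0->q2; q10-1->q10; q11-0->q11; q11-1->q11; q12-0->q11; q12-1->q15; q13-0->q7; q13-1->q16; q14-0->q4; q14-1->q14; q15-0->q11; q15-1->q11; q16-0->q7; q16-1->q16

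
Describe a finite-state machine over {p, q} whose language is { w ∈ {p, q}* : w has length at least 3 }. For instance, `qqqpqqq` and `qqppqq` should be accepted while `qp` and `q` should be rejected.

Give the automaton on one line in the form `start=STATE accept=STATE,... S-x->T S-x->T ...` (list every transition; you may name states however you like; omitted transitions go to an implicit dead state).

We only need to distinguish lengths 0, 1, …, 3, and '>3'. Chain S0 → S1 → S2 → S3 → S4 on every symbol, with S4 looping. Accepting states: {S3, S4}.
        p   q  
>  S0   S1  S1 
   S1   S2  S2 
   S2   S3  S3 
 * S3   S4  S4 
 * S4   S4  S4 
(> = start, * = accepting)

start=S0 accept=S3,S4 S0-p->S1 S0-q->S1 S1-p->S2 S1-q->S2 S2-p->S3 S2-q->S3 S3-p->S4 S3-q->S4 S4-p->S4 S4-q->S4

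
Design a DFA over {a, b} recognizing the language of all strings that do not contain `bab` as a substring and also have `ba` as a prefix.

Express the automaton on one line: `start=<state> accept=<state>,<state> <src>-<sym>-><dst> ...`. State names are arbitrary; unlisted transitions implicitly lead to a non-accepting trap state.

Build one automaton per condition and run them in lockstep. The first has 4 states tracking partial matches of the forbidden pattern `bab`; the second has 4 states tracking whether the input so far still matches the prefix `ba`. A product state is a pair (one from each), accepting exactly when both do.
        a   b  
>  q0   q1  q2 
   q1   q1  q3 
   q2   q4  q3 
   q3   q5  q3 
 * q4   q6  q7 
   q5   q1  q8 
 * q6   q6  q9 
   q7   q7  q7 
   q8   q8  q8 
 * q9   q4  q9 
(> = start, * = accepting)

start=q0 accept=q4,q6,q9 q0-a->q1 q0-b->q2 q1-a->q1 q1-b->q3 q2-a->q4 q2-b->q3 q3-a->q5 q3-b->q3 q4-a->q6 q4-b->q7 q5-a->q1 q5-b->q8 q6-a->q6 q6-b->q9 q7-a->q7 q7-b->q7 q8-a->q8 q8-b->q8 q9-a->q4 q9-b->q9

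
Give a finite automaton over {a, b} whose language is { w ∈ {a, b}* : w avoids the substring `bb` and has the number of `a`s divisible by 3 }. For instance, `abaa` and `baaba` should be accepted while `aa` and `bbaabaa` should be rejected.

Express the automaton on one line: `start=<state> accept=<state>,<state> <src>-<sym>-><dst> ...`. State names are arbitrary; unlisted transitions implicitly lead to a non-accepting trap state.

start=S0 accept=S0,S2 S0-a->S1 S0-b->S2 S1-a->S3 S1-b->S4 S2-a->S1 S2-b->S5 S3-a->S0 S3-b->S6 S4-a->S3 S4-b->S5 S5-a->S5 S5-b->S5 S6-a->S0 S6-b->S5

Run two small machines in parallel and take their product. The first has 3 states tracking partial matches of the forbidden pattern `bb`; the second has 3 states tracking the count of `a`s modulo 3. A product state is a pair (one from each), accepting exactly when both do. Equivalent product states are then merged.
        a   b  
>* S0   S1  S2 
   S1   S3  S4 
 * S2   S1  S5 
   S3   S0  S6 
   S4   S3  S5 
   S5   S5  S5 
   S6   S0  S5 
(> = start, * = accepting)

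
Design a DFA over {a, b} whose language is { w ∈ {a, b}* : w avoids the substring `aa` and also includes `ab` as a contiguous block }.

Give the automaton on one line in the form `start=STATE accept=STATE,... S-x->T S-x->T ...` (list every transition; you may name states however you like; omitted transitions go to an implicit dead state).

Run two small machines in parallel and take their product. The first has 3 states tracking partial matches of the forbidden pattern `aa`; the second has 3 states tracking whether and how much of `ab` has been seen. A product state is a pair (one from each), accepting exactly when both do.
        a   b  
>  s0   s1  s0 
   s1   s2  s3 
   s2   s2  s4 
 * s3   s5  s3 
   s4   s4  s4 
 * s5   s4  s3 
(> = start, * = accepting)

start=s0 accept=s3,s5 s0-a->s1 s0-b->s0 s1-a->s2 s1-b->s3 s2-a->s2 s2-b->s4 s3-a->s5 s3-b->s3 s4-a->s4 s4-b->s4 s5-a->s4 s5-b->s3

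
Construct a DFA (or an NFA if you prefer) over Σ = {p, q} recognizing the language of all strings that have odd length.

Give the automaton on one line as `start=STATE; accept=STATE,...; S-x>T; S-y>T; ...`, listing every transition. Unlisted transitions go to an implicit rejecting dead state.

Only the length mod 2 matters, so use a 2-cycle: from any state, every input symbol moves to the next state, wrapping S1 back to S0. Mark S1 accepting.
A 2-state machine:
        p   q  
>  S0   S1  S1 
 * S1   S0  S0 
(> = start, * = accepting)

start=S0; accept=S1; S0-p>S1; S0-q>S1; S1-p>S0; S1-q>S0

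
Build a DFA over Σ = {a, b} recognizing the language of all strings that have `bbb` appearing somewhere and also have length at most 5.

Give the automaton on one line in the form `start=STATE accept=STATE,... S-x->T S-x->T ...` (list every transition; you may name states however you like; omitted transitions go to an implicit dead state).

start=S0 accept=S9,S13,S17 S0-a->S1 S0-b->S2 S1-a->S3 S1-b->S4 S2-a->S3 S2-b->S5 S3-a->S6 S3-b->S7 S4-a->S6 S4-b->S8 S5-a->S6 S5-b->S9 S6-a->S10 S6-b->S11 S7-a->S10 S7-b->S12 S8-a->S10 S8-b->S13 S9-a->S13 S9-b->S13 S10-a->S14 S10-b->S15 S11-a->S14 S11-b->S16 S12-a->S14 S12-b->S17 S13-a->S17 S13-b->S17 S14-a->S18 S14-b->S19 S15-a->S18 S15-b->S20 S16-a->S18 S16-b->S21 S17-a->S21 S17-b->S21 S18-a->S18 S18-b->S19 S19-a->S18 S19-b->S20 S20-a->S18 S20-b->S21 S21-a->S21 S21-b->S21

Handle the two conditions separately and then intersect. One (4 states) tracks whether and how much of `bbb` has been seen; the other (7 states) tracks the input length, saturating at 6. Each combined state is a pair, one component from each; accept when both components accept.
          a    b  
>  S0     S1   S2 
   S1     S3   S4 
   S2     S3   S5 
   S3     S6   S7 
   S4     S6   S8 
   S5     S6   S9 
   S6    S10  S11 
   S7    S10  S12 
   S8    S10  S13 
 * S9    S13  S13 
   S10   S14  S15 
   S11   S14  S16 
   S12   S14  S17 
 * S13   S17  S17 
   S14   S18  S19 
   S15   S18  S20 
   S16   S18  S21 
 * S17   S21  S21 
   S18   S18  S19 
   S19   S18  S20 
   S20   S18  S21 
   S21   S21  S21 
(> = start, * = accepting)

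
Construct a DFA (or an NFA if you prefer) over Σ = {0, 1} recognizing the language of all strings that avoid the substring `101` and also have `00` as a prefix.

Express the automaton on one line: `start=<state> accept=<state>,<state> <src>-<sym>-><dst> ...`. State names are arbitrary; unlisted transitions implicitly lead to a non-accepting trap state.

start=A accept=D,F,I A-0->B A-1->C B-0->D B-1->C C-0->E C-1->C D-0->D D-1->F E-0->G E-1->H F-0->I F-1->F G-0->G G-1->C H-0->H H-1->H I-0->D I-1->J J-0->J J-1->J

Build one automaton per condition and run them in lockstep. The first has 4 states tracking partial matches of the forbidden pattern `101`; the second has 4 states tracking whether the input so far still matches the prefix `00`. A product state is a pair (one from each), accepting exactly when both do.
10 states suffice.
       0  1 
>  A   B  C 
   B   D  C 
   C   E  C 
 * D   D  F 
   E   G  H 
 * F   I  F 
   G   G  C 
   H   H  H 
 * I   D  J 
   J   J  J 
(> = start, * = accepting)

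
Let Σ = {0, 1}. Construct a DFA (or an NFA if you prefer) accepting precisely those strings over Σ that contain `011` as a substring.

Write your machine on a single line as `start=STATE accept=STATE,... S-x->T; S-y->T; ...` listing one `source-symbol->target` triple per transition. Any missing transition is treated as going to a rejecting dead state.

start=A; accept=D; A-0->B; A-1->A; B-0->B; B-1->C; C-0->B; C-1->D; D-0->D; D-1->D

States A..C record the length of the longest prefix of `011` that matches the current input suffix. Reaching D means `011` has been seen, and we stay there forever. Accept from D.
With 4 states:
       0  1 
>  A   B  A 
   B   B  C 
   C   B  D 
 * D   D  D 
(> = start, * = accepting)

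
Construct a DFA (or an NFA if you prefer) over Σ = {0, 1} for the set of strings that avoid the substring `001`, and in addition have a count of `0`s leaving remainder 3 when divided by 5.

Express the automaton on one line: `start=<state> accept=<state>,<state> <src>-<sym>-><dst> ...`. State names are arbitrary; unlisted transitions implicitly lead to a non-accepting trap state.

start=q0 accept=q4,q10,q12 q0-0->q1 q0-1->q0 q1-0->q2 q1-1->q3 q2-0->q4 q2-1->q5 q3-0->q6 q3-1->q3 q4-0->q7 q4-1->q5 q5-0->q5 q5-1->q5 q6-0->q4 q6-1->q8 q7-0->q9 q7-1->q5 q8-0->q10 q8-1->q8 q9-0->q11 q9-1->q5 q10-0->q7 q10-1->q12 q11-0->q2 q11-1->q5 q12-0->q13 q12-1->q12 q13-0->q9 q13-1->q14 q14-0->q15 q14-1->q14 q15-0->q11 q15-1->q0

Run two small machines in parallel and take their product. One (4 states) tracks partial matches of the forbidden pattern `001`; the other (5 states) tracks the count of `0`s modulo 5. Each combined state is a pair, one component from each; accept when both components accept. After merging equivalent states the machine shrinks.
          0    1  
>  q0     q1   q0 
   q1     q2   q3 
   q2     q4   q5 
   q3     q6   q3 
 * q4     q7   q5 
   q5     q5   q5 
   q6     q4   q8 
   q7     q9   q5 
   q8    q10   q8 
   q9    q11   q5 
 * q10    q7  q12 
   q11    q2   q5 
 * q12   q13  q12 
   q13    q9  q14 
   q14   q15  q14 
   q15   q11   q0 
(> = start, * = accepting)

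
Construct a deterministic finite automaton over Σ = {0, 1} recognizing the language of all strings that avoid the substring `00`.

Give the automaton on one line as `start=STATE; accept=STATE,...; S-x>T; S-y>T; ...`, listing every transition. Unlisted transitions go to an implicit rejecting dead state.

start=q0; accept=q0,q1; q0-0>q1; q0-1>q0; q1-0>q2; q1-1>q0; q2-0>q2; q2-1>q2

Track partial matches of the forbidden pattern `00`. State q2 is a dead state reached once `00` has occurred; every other state accepts. q0 means no part of `00` is currently matched.
3 states suffice.
        0   1  
>* q0   q1  q0 
 * q1   q2  q0 
   q2   q2  q2 
(> = start, * = accepting)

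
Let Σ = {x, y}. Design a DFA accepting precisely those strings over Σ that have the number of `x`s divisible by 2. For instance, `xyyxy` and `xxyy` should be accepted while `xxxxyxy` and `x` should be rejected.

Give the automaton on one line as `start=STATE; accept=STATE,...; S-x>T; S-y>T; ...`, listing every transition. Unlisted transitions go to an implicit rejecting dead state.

start=q0; accept=q0; q0-x>q1; q0-y>q0; q1-x>q0; q1-y>q1

The only thing that matters is how many `x`s have appeared, reduced mod 2. Use one state per residue: q0 for 0, …, q1 for 1. Reading `x` moves to the next residue; anything else stays put. q0 is accepting.
A 2-state machine:
        x   y  
>* q0   q1  q0 
   q1   q0  q1 
(> = start, * = accepting)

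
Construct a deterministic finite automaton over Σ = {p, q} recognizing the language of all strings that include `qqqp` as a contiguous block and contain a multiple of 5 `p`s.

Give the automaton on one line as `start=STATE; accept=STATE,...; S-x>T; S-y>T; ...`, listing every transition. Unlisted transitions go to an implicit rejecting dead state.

Handle the two conditions separately and then intersect. One (5 states) tracks whether and how much of `qqqp` has been seen; the other (5 states) tracks the count of `p`s modulo 5. Each combined state is a pair, one component from each; accept when both components accept. After merging equivalent states the machine shrinks.
With 21 states:
          p    q  
>  S0     S1   S2 
   S1     S3   S4 
   S2     S1   S5 
   S3     S6   S7 
   S4     S3   S8 
   S5     S1   S9 
   S6    S10  S11 
   S7     S6  S12 
   S8     S3  S13 
   S9    S13   S9 
   S10    S0  S14 
   S11   S10  S15 
   S12    S6  S16 
   S13   S16  S13 
   S14    S0  S17 
   S15   S10  S18 
   S16   S18  S16 
   S17    S0  S19 
   S18   S19  S18 
   S19   S20  S19 
 * S20   S13  S20 
(> = start, * = accepting)

start=S0; accept=S20; S0-p>S1; S0-q>S2; S1-p>S3; S1-q>S4; S2-p>S1; S2-q>S5; S3-p>S6; S3-q>S7; S4-p>S3; S4-q>S8; S5-p>S1; S5-q>S9; S6-p>S10; S6-q>S11; S7-p>S6; S7-q>S12; S8-p>S3; S8-q>S13; S9-p>S13; S9-q>S9; S10-p>S0; S10-q>S14; S11-p>S10; S11-q>S15; S12-p>S6; S12-q>S16; S13-p>S16; S13-q>S13; S14-p>S0; S14-q>S17; S15-p>S10; S15-q>S18; S16-p>S18; S16-q>S16; S17-p>S0; S17-q>S19; S18-p>S19; S18-q>S18; S19-p>S20; S19-q>S19; S20-p>S13; S20-q>S20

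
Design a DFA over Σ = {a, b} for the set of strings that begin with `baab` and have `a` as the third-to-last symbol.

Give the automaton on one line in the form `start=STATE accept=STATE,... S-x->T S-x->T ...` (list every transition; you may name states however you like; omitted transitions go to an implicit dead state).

start=q0 accept=q16,q17,q18,q23 q0-a->q1 q0-b->q2 q1-a->q3 q1-b->q4 q2-a->q5 q2-b->q6 q3-a->q7 q3-b->q8 q4-a->q9 q4-b->q10 q5-a->q11 q5-b->q12 q6-a->q13 q6-b->q14 q7-a->q7 q7-b->q8 q8-a->q9 q8-b->q10 q9-a->q15 q9-b->q12 q10-a->q13 q10-b->q14 q11-a->q7 q11-b->q16 q12-a->q9 q12-b->q10 q13-a->q15 q13-b->q12 q14-a->q13 q14-b->q14 q15-a->q7 q15-b->q8 q16-a->q17 q16-b->q18 q17-a->q19 q17-b->q20 q18-a->q21 q18-b->q22 q19-a->q23 q19-b->q16 q20-a->q17 q20-b->q18 q21-a->q19 q21-b->q20 q22-a->q21 q22-b->q22 q23-a->q23 q23-b->q16

Run two small machines in parallel and take their product. The first has 6 states tracking whether the input so far still matches the prefix `baab`; the second has 15 states tracking the last 3 symbols read. A product state is a pair (one from each), accepting exactly when both do.
24 states suffice.
          a    b  
>  q0     q1   q2 
   q1     q3   q4 
   q2     q5   q6 
   q3     q7   q8 
   q4     q9  q10 
   q5    q11  q12 
   q6    q13  q14 
   q7     q7   q8 
   q8     q9  q10 
   q9    q15  q12 
   q10   q13  q14 
   q11    q7  q16 
   q12    q9  q10 
   q13   q15  q12 
   q14   q13  q14 
   q15    q7   q8 
 * q16   q17  q18 
 * q17   q19  q20 
 * q18   q21  q22 
   q19   q23  q16 
   q20   q17  q18 
   q21   q19  q20 
   q22   q21  q22 
 * q23   q23  q16 
(> = start, * = accepting)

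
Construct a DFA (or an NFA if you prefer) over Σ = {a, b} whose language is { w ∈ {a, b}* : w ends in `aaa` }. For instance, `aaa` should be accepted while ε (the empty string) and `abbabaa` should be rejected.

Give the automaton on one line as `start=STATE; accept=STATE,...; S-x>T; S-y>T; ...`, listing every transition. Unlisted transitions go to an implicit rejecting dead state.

start=q0; accept=q3; q0-a>q1; q0-b>q0; q1-a>q2; q1-b>q0; q2-a>q3; q2-b>q0; q3-a>q3; q3-b>q0

Remember how much of `aaa` the current input suffix matches. State q0 means no match yet; q1 means the last symbol is `a`; q2 means the last 2 symbols are `aa`; q3 means the last 3 symbols are `aaa`. Only q3 accepts. On a mismatch, fall back to the longest proper suffix that is still a prefix of `aaa`.
        a   b  
>  q0   q1  q0 
   q1   q2  q0 
   q2   q3  q0 
 * q3   q3  q0 
(> = start, * = accepting)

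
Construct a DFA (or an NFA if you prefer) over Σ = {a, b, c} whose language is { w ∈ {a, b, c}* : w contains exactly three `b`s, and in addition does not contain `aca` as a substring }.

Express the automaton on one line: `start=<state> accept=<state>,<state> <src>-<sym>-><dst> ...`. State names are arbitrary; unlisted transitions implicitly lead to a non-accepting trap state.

start=q0 accept=q9,q11,q12 q0-a->q1 q0-b->q2 q0-c->q0 q1-a->q1 q1-b->q2 q1-c->q3 q2-a->q4 q2-b->q5 q2-c->q2 q3-a->q6 q3-b->q2 q3-c->q0 q4-a->q4 q4-b->q5 q4-c->q7 q5-a->q8 q5-b->q9 q5-c->q5 q6-a->q6 q6-b->q6 q6-c->q6 q7-a->q6 q7-b->q5 q7-c->q2 q8-a->q8 q8-b->q9 q8-c->q10 q9-a->q11 q9-b->q6 q9-c->q9 q10-a->q6 q10-b->q9 q10-c->q5 q11-a->q11 q11-b->q6 q11-c->q12 q12-a->q6 q12-b->q6 q12-c->q9

Run two small machines in parallel and take their product. The first has 5 states tracking the count of `b`s, saturating at 4; the second has 4 states tracking partial matches of the forbidden pattern `aca`. A product state is a pair (one from each), accepting exactly when both do. Minimizing collapses redundant product states.
13 states suffice.
          a    b    c  
>  q0     q1   q2   q0 
   q1     q1   q2   q3 
   q2     q4   q5   q2 
   q3     q6   q2   q0 
   q4     q4   q5   q7 
   q5     q8   q9   q5 
   q6     q6   q6   q6 
   q7     q6   q5   q2 
   q8     q8   q9  q10 
 * q9    q11   q6   q9 
   q10    q6   q9   q5 
 * q11   q11   q6  q12 
 * q12    q6   q6   q9 
(> = start, * = accepting)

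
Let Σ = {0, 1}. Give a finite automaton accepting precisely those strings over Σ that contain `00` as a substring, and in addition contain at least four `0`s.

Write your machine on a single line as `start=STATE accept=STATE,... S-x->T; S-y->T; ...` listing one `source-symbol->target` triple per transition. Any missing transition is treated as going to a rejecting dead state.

Build one automaton per condition and run them in lockstep. One (3 states) tracks whether and how much of `00` has been seen; the other (6 states) tracks the count of `0`s, saturating at 5. Each combined state is a pair, one component from each; accept when both components accept.
With 15 states:
          0    1  
>  S0     S1   S0 
   S1     S2   S3 
   S2     S4   S2 
   S3     S5   S3 
   S4     S6   S4 
   S5     S4   S7 
 * S6     S8   S6 
   S7     S9   S7 
 * S8     S8   S8 
   S9     S6  S10 
   S10   S11  S10 
   S11    S8  S12 
   S12   S13  S12 
   S13    S8  S14 
   S14   S13  S14 
(> = start, * = accepting)

start=S0; accept=S6,S8; S0-0->S1; S0-1->S0; S1-0->S2; S1-1->S3; S2-0->S4; S2-1->S2; S3-0->S5; S3-1->S3; S4-0->S6; S4-1->S4; S5-0->S4; S5-1->S7; S6-0->S8; S6-1->S6; S7-0->S9; S7-1->S7; S8-0->S8; S8-1->S8; S9-0->S6; S9-1->S10; S10-0->S11; S10-1->S10; S11-0->S8; S11-1->S12; S12-0->S13; S12-1->S12; S13-0->S8; S13-1->S14; S14-0->S13; S14-1->S14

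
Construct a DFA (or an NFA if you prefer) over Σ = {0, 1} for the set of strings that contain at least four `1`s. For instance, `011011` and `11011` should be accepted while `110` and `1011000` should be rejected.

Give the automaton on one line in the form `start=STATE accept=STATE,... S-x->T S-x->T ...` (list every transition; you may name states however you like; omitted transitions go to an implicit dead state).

Only the number of `1`s matters, and only up to 5. Make a chain q0 → q1 → q2 → q3 → q4 → q5 advanced by each `1` (with q5 absorbing); every other symbol self-loops. The accepting set is {q4, q5}.
With 6 states:
        0   1  
>  q0   q0  q1 
   q1   q1  q2 
   q2   q2  q3 
   q3   q3  q4 
 * q4   q4  q5 
 * q5   q5  q5 
(> = start, * = accepting)

start=q0 accept=q4,q5 q0-0->q0 q0-1->q1 q1-0->q1 q1-1->q2 q2-0->q2 q2-1->q3 q3-0->q3 q3-1->q4 q4-0->q4 q4-1->q5 q5-0->q5 q5-1->q5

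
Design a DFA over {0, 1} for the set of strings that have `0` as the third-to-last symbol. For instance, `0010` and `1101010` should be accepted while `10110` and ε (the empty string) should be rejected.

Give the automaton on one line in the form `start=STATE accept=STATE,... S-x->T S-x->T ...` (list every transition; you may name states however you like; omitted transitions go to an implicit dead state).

A DFA must remember the last 3 symbols (since which symbol is third-to-last isn't known until the input ends). Use one state per possible window of the last ≤3 symbols; accept from those whose window starts with `0`.
With 15 states:
       0  1 
>  A   B  C 
   B   D  E 
   C   F  G 
   D   H  I 
   E   J  K 
   F   L  M 
   G   N  O 
 * H   H  I 
 * I   J  K 
 * J   L  M 
 * K   N  O 
   L   H  I 
   M   J  K 
   N   L  M 
   O   N  O 
(> = start, * = accepting)

start=A accept=H,I,J,K A-0->B A-1->C B-0->D B-1->E C-0->F C-1->G D-0->H D-1->I E-0->J E-1->K F-0->L F-1->M G-0->N G-1->O H-0->H H-1->I I-0->J I-1->K J-0->L J-1->M K-0->N K-1->O L-0->H L-1->I M-0->J M-1->K N-0->L N-1->M O-0->N O-1->O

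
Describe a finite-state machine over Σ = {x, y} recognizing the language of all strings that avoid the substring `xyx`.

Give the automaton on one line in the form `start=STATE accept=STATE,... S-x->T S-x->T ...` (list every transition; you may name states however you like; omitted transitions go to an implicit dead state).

This is the complement of 'contains `xyx`'. Use the same substring-matching states — A through D holding how much of `xyx` has just been matched — but flip the accepting set: everything except the trap D accepts.
       x  y 
>* A   B  A 
 * B   B  C 
 * C   D  A 
   D   D  D 
(> = start, * = accepting)

start=A accept=A,B,C A-x->B A-y->A B-x->B B-y->C C-x->D C-y->A D-x->D D-y->D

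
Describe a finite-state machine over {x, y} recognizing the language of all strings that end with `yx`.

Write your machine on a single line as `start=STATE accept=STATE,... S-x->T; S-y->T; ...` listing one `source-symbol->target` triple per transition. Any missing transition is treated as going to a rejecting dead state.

Let each state record the length of the longest suffix of the input read so far that is also a prefix of `yx`. q1 means the last symbol is `y`; q2 means the last 2 symbols are `yx`. Accept only at q2, where the string currently ends in `yx`.
3 states suffice.
        x   y  
>  q0   q0  q1 
   q1   q2  q1 
 * q2   q0  q1 
(> = start, * = accepting)

start=q0; accept=q2; q0-x->q0; q0-y->q1; q1-x->q2; q1-y->q1; q2-x->q0; q2-y->q1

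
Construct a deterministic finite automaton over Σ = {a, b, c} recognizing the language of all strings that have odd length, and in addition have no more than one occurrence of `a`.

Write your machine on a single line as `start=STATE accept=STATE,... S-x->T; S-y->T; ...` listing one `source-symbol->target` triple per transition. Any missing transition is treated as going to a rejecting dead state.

Handle the two conditions separately and then intersect. One (2 states) tracks the input length modulo 2; the other (3 states) tracks the count of `a`s, saturating at 2. Each combined state is a pair, one component from each; accept when both components accept.
With 6 states:
        a   b   c  
>  s0   s1  s2  s2 
 * s1   s3  s4  s4 
 * s2   s4  s0  s0 
   s3   s5  s5  s5 
   s4   s5  s1  s1 
   s5   s3  s3  s3 
(> = start, * = accepting)

start=s0; accept=s1,s2; s0-a->s1; s0-b->s2; s0-c->s2; s1-a->s3; s1-b->s4; s1-c->s4; s2-a->s4; s2-b->s0; s2-c->s0; s3-a->s5; s3-b->s5; s3-c->s5; s4-a->s5; s4-b->s1; s4-c->s1; s5-a->s3; s5-b->s3; s5-c->s3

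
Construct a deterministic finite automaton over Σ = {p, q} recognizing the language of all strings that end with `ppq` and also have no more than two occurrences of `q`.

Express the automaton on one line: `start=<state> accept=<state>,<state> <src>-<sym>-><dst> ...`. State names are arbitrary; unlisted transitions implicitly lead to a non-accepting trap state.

start=A accept=G,I A-p->B A-q->C B-p->D B-q->C C-p->E C-q->F D-p->D D-q->G E-p->H E-q->F F-p->F F-q->F G-p->E G-q->F H-p->H H-q->I I-p->F I-q->F

Run two small machines in parallel and take their product. One (4 states) tracks how much of the suffix `ppq` has currently been matched; the other (4 states) tracks the count of `q`s, saturating at 3. Each combined state is a pair, one component from each; accept when both components accept. Equivalent product states are then merged.
       p  q 
>  A   B  C 
   B   D  C 
   C   E  F 
   D   D  G 
   E   H  F 
   F   F  F 
 * G   E  F 
   H   H  I 
 * I   F  F 
(> = start, * = accepting)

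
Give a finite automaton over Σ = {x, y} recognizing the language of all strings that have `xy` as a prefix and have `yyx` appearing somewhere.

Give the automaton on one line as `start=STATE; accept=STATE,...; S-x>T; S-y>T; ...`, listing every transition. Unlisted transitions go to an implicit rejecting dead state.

Handle the two conditions separately and then intersect. The first has 4 states tracking whether the input so far still matches the prefix `xy`; the second has 4 states tracking whether and how much of `yyx` has been seen. A product state is a pair (one from each), accepting exactly when both do.
        x   y  
>  q0   q1  q2 
   q1   q3  q4 
   q2   q3  q5 
   q3   q3  q2 
   q4   q6  q7 
   q5   q8  q5 
   q6   q6  q4 
   q7   q9  q7 
   q8   q8  q8 
 * q9   q9  q9 
(> = start, * = accepting)

start=q0; accept=q9; q0-x>q1; q0-y>q2; q1-x>q3; q1-y>q4; q2-x>q3; q2-y>q5; q3-x>q3; q3-y>q2; q4-x>q6; q4-y>q7; q5-x>q8; q5-y>q5; q6-x>q6; q6-y>q4; q7-x>q9; q7-y>q7; q8-x>q8; q8-y>q8; q9-x>q9; q9-y>q9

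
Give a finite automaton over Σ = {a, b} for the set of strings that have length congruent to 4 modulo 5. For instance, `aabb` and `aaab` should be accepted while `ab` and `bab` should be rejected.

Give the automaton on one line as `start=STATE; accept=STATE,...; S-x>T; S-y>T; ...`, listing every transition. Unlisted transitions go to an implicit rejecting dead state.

Only the length mod 5 matters, so use a 5-cycle: from any state, every input symbol moves to the next state, wrapping q4 back to q0. Mark q4 accepting.
A 5-state machine:
        a   b  
>  q0   q1  q1 
   q1   q2  q2 
   q2   q3  q3 
   q3   q4  q4 
 * q4   q0  q0 
(> = start, * = accepting)

start=q0; accept=q4; q0-a>q1; q0-b>q1; q1-a>q2; q1-b>q2; q2-a>q3; q2-b>q3; q3-a>q4; q3-b>q4; q4-a>q0; q4-b>q0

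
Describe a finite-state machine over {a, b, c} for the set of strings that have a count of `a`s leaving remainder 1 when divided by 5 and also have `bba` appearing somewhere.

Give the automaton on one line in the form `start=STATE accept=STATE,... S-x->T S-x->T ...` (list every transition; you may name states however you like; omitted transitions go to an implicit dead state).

start=q0 accept=q9 q0-a->q1 q0-b->q2 q0-c->q0 q1-a->q3 q1-b->q4 q1-c->q1 q2-a->q1 q2-b->q5 q2-c->q0 q3-a->q6 q3-b->q7 q3-c->q3 q4-a->q3 q4-b->q8 q4-c->q1 q5-a->q9 q5-b->q5 q5-c->q0 q6-a->q10 q6-b->q11 q6-c->q6 q7-a->q6 q7-b->q12 q7-c->q3 q8-a->q13 q8-b->q8 q8-c->q1 q9-a->q13 q9-b->q9 q9-c->q9 q10-a->q0 q10-b->q14 q10-c->q10 q11-a->q10 q11-b->q15 q11-c->q6 q12-a->q16 q12-b->q12 q12-c->q3 q13-a->q16 q13-b->q13 q13-c->q13 q14-a->q0 q14-b->q17 q14-c->q10 q15-a->q18 q15-b->q15 q15-c->q6 q16-a->q18 q16-b->q16 q16-c->q16 q17-a->q19 q17-b->q17 q17-c->q10 q18-a->q19 q18-b->q18 q18-c->q18 q19-a->q9 q19-b->q19 q19-c->q19

Handle the two conditions separately and then intersect. One (5 states) tracks the count of `a`s modulo 5; the other (4 states) tracks whether and how much of `bba` has been seen. Each combined state is a pair, one component from each; accept when both components accept.
A 20-state machine:
          a    b    c  
>  q0     q1   q2   q0 
   q1     q3   q4   q1 
   q2     q1   q5   q0 
   q3     q6   q7   q3 
   q4     q3   q8   q1 
   q5     q9   q5   q0 
   q6    q10  q11   q6 
   q7     q6  q12   q3 
   q8    q13   q8   q1 
 * q9    q13   q9   q9 
   q10    q0  q14  q10 
   q11   q10  q15   q6 
   q12   q16  q12   q3 
   q13   q16  q13  q13 
   q14    q0  q17  q10 
   q15   q18  q15   q6 
   q16   q18  q16  q16 
   q17   q19  q17  q10 
   q18   q19  q18  q18 
   q19    q9  q19  q19 
(> = start, * = accepting)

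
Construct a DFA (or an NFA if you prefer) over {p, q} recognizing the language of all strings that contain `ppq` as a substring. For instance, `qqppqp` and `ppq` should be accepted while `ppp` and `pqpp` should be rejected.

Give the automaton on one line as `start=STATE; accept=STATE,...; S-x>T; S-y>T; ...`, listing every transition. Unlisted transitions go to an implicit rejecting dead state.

States s0..s2 record the length of the longest prefix of `ppq` that matches the current input suffix. Reaching s3 means `ppq` has been seen, and we stay there forever. Accept from s3.
        p   q  
>  s0   s1  s0 
   s1   s2  s0 
   s2   s2  s3 
 * s3   s3  s3 
(> = start, * = accepting)

start=s0; accept=s3; s0-p>s1; s0-q>s0; s1-p>s2; s1-q>s0; s2-p>s2; s2-q>s3; s3-p>s3; s3-q>s3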